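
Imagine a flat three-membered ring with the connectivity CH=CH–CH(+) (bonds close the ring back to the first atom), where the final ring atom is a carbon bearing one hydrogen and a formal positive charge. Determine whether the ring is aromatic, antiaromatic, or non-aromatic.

Aromatic

Check conjugation: every atom in a ring double bond is sp² and brings one electron to the p orbital; the carbocation has an empty p orbital — every position has a p orbital, so the cyclic π system is continuous.
π-electron count: 1 × 2 = 2 from the double-bond unit + 0 from the CH(+) atom = 2.
With 2 π electrons (n = 0), the Hückel 4n+2 condition holds.
This is the cyclopropenyl cation.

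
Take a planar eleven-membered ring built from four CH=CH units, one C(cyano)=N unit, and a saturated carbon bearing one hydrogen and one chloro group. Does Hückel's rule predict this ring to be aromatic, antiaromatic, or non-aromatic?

Non-aromatic

Because that saturated carbon is sp³ and has no p orbital in the ring π system at the CH(chloro) position, the π system cannot extend all the way around the ring.
A ring that is not fully conjugated cannot be aromatic or antiaromatic regardless of its π-electron count.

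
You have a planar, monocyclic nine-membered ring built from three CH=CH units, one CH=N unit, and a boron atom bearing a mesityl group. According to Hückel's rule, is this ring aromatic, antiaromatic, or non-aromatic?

The p orbitals form a continuous loop: each doubly-bonded ring atom is sp² with one p-orbital electron; each =N– nitrogen is pyridine-type (lone pair in the sp² plane, one electron in the p orbital); the boron has an empty p orbital. The ring is fully conjugated.
Counting π electrons: 4 × 2 = 8 from the double-bond units + 0 from the B(mesityl) atom = 8.
A 4n π count (8, n = 2) in a planar conjugated ring means antiaromatic.

Antiaromatic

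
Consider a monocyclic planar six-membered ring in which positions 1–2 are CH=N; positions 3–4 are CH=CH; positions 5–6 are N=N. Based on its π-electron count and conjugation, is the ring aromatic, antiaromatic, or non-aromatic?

Aromatic

Every ring atom contributes a p orbital perpendicular to the ring (each doubly-bonded ring atom is sp² with one p-orbital electron; each =N– nitrogen is pyridine-type (lone pair in the sp² plane, one electron in the p orbital)), so the π system is cyclic and fully conjugated.
π-electron count: 3 × 2 = 6 from the 3 double-bond units.
Since 6 = 4·1 + 2, the ring meets the 4n+2 criterion.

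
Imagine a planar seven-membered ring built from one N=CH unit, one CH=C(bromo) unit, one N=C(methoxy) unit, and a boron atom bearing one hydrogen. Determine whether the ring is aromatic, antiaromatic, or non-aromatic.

Aromatic

Check conjugation: the double-bond atoms are sp², each contributing one p electron; the doubly-bonded nitrogens are pyridine-type — their lone pairs lie in the ring plane, leaving one electron in the p orbital; the boron has an empty p orbital — every position has a p orbital, so the cyclic π system is continuous.
Tallying contributions gives 3 × 2 = 6 from the double-bond units + 0 from the BH atom = 6.
6 = 4(1) + 2, which satisfies Hückel's 4n+2 rule.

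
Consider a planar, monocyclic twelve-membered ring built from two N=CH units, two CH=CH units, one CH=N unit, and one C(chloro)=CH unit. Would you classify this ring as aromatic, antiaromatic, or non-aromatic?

Antiaromatic

Check conjugation: each doubly-bonded ring atom is sp² with one p-orbital electron; each sp² =N– keeps its lone pair in-plane and puts one electron into the π system — every position has a p orbital, so the cyclic π system is continuous.
π-electron count: 6 × 2 = 12 from the 6 double-bond units.
12 = 4(3); a planar, fully conjugated 4n system is antiaromatic.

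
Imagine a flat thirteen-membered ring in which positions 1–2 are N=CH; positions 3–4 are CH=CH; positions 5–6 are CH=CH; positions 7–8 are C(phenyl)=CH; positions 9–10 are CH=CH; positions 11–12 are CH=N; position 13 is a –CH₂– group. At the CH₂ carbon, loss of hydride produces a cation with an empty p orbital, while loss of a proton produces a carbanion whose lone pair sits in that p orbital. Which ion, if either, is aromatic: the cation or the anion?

Once that carbon is sp², every ring atom has a p orbital and both ions are fully conjugated.
Cation: 6 × 2 + 0 = 12 π electrons → 4(3), antiaromatic.
Anion: 6 × 2 + 2 = 14 π electrons → 4(3)+2, aromatic.

The anion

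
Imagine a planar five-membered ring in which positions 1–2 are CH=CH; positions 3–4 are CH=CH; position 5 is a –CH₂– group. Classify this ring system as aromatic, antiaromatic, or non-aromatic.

The CH2 carbon is saturated: the tetrahedral CH₂ carbon is sp³ and has no p orbital in the ring π system. Conjugation is not continuous around the ring.
Broken conjugation rules out both aromaticity and antiaromaticity.

Non-aromatic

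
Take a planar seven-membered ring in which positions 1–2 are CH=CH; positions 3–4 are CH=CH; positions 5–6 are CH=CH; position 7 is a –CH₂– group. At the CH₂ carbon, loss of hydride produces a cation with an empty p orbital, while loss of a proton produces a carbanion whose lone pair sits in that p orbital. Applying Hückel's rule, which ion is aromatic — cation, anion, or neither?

The cation

Both ions have a continuous loop of p orbitals — each ring atom is sp².
Cation: 3 × 2 + 0 = 6 π electrons → 4(1)+2, aromatic.
Anion: 3 × 2 + 2 = 8 π electrons → 4(2), antiaromatic.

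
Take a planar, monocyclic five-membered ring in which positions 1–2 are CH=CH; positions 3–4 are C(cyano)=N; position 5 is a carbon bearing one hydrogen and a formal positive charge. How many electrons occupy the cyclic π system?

All ring atoms are sp² and supply a p orbital to the ring (each doubly-bonded ring atom is sp² with one p-orbital electron; the doubly-bonded nitrogens are pyridine-type — their lone pairs lie in the ring plane, leaving one electron in the p orbital; the carbocation has an empty p orbital); the conjugation is uninterrupted.
Adding the contributions, 2 × 2 = 4 from the double-bond units + 0 from the CH(+) atom = 4.

4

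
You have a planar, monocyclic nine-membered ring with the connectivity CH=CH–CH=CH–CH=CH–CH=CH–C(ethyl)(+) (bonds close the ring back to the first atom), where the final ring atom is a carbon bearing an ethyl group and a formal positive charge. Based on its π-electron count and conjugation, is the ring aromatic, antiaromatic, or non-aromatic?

Check conjugation: the double-bond atoms are sp², each contributing one p electron; the carbocation has an empty p orbital — every position has a p orbital, so the cyclic π system is continuous.
π-electron count: 4 × 2 = 8 from the double-bond units + 0 from the C(ethyl)(+) atom = 8.
A 4n π count (8, n = 2) in a planar conjugated ring means antiaromatic.

Antiaromatic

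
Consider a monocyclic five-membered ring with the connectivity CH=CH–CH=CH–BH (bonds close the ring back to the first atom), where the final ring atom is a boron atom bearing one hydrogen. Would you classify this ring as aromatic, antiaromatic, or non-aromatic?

Antiaromatic

The p orbitals form a continuous loop: the double-bond atoms are sp², each contributing one p electron; the boron has an empty p orbital. The ring is fully conjugated.
Counting π electrons: 2 × 2 = 4 from the double-bond units + 0 from the BH atom = 4.
With 4 = 4·1 π electrons, Hückel's rule classifies the planar ring as antiaromatic.
(This ring is borole.)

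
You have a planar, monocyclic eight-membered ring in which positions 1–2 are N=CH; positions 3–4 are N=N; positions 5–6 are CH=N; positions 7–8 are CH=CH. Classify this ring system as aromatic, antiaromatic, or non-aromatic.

All ring atoms are sp² and supply a p orbital to the ring (every atom in a ring double bond is sp² and brings one electron to the p orbital; the doubly-bonded nitrogens are pyridine-type — their lone pairs lie in the ring plane, leaving one electron in the p orbital); the conjugation is uninterrupted.
Counting π electrons: 4 × 2 = 8 from the 4 double-bond units.
A 4n π count (8, n = 2) in a planar conjugated ring means antiaromatic.

Antiaromatic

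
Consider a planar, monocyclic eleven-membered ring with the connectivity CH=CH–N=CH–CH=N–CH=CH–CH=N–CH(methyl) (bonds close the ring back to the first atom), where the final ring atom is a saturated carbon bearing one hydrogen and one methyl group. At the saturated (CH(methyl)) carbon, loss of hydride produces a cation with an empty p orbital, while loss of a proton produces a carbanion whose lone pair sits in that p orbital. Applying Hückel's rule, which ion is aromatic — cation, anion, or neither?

The cation

In either ion the ring is fully conjugated: every atom, including the new sp² carbon, supplies a p orbital.
Cation: 5 × 2 + 0 = 10 π electrons → 4(2)+2, aromatic.
Anion: 5 × 2 + 2 = 12 π electrons → 4(3), antiaromatic.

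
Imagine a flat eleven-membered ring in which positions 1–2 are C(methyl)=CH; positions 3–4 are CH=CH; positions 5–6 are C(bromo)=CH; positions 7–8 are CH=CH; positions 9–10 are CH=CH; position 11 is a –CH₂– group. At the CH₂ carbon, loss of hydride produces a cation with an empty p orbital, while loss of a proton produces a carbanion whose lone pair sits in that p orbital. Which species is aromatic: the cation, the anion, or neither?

Both ions have a continuous loop of p orbitals — each ring atom is sp².
Cation: 5 × 2 + 0 = 10 π electrons → 4(2)+2, aromatic.
Anion: 5 × 2 + 2 = 12 π electrons → 4(3), antiaromatic.

The cation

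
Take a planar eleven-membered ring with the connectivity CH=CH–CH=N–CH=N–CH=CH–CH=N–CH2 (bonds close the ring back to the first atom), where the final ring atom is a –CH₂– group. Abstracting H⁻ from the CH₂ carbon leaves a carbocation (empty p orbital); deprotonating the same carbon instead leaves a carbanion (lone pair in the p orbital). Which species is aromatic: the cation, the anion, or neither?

The cation

Both ions have a continuous loop of p orbitals — each ring atom is sp².
Cation: 5 × 2 + 0 = 10 π electrons → 4(2)+2, aromatic.
Anion: 5 × 2 + 2 = 12 π electrons → 4(3), antiaromatic.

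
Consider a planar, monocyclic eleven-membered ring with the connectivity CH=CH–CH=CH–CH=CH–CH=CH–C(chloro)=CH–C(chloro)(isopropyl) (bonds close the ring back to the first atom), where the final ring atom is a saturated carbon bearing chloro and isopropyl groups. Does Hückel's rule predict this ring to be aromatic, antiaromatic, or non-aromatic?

Because that saturated carbon is sp³ and has no p orbital in the ring π system at the C(chloro)(isopropyl) position, the π system cannot extend all the way around the ring.
A ring that is not fully conjugated cannot be aromatic or antiaromatic regardless of its π-electron count.

Non-aromatic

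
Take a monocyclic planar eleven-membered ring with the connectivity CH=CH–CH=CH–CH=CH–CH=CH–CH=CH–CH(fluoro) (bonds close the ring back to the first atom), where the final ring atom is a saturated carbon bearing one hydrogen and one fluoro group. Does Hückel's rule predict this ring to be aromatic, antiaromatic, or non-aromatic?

Non-aromatic

At the CH(fluoro) position, that saturated carbon is sp³ and has no p orbital in the ring π system; the ring's p-orbital overlap is broken there.
A ring that is not fully conjugated cannot be aromatic or antiaromatic regardless of its π-electron count.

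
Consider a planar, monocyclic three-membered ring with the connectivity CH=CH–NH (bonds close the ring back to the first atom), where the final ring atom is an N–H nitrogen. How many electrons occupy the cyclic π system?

4

All ring atoms are sp² and supply a p orbital to the ring (the double-bond atoms are sp², each contributing one p electron; the pyrrole-type nitrogen donates its lone pair from the p orbital); the conjugation is uninterrupted.
Counting π electrons: 1 × 2 = 2 from the double-bond unit + 2 from the NH atom = 4.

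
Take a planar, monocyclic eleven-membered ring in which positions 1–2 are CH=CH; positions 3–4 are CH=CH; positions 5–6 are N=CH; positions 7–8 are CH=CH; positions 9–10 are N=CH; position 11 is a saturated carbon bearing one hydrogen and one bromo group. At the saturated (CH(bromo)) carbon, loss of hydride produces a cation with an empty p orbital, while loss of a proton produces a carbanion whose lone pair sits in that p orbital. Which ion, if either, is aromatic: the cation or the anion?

Once that carbon is sp², every ring atom has a p orbital and both ions are fully conjugated.
Cation: 5 × 2 + 0 = 10 π electrons → 4(2)+2, aromatic.
Anion: 5 × 2 + 2 = 12 π electrons → 4(3), antiaromatic.

The cation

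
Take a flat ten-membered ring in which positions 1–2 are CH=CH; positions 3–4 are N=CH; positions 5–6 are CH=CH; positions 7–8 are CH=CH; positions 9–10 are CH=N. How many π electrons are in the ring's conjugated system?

All ring atoms are sp² and supply a p orbital to the ring (every atom in a ring double bond is sp² and brings one electron to the p orbital; the doubly-bonded nitrogens are pyridine-type — their lone pairs lie in the ring plane, leaving one electron in the p orbital); the conjugation is uninterrupted.
π-electron count: 5 × 2 = 10 from the 5 double-bond units.

10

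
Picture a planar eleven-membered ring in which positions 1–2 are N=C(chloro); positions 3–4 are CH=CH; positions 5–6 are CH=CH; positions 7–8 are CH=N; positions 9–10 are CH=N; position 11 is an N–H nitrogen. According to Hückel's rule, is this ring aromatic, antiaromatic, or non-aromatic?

All ring atoms are sp² and supply a p orbital to the ring (each doubly-bonded ring atom is sp² with one p-orbital electron; the doubly-bonded nitrogens are pyridine-type — their lone pairs lie in the ring plane, leaving one electron in the p orbital; the pyrrole-type nitrogen donates its lone pair from the p orbital); the conjugation is uninterrupted.
Adding the contributions, 5 × 2 = 10 from the double-bond units + 2 from the NH atom = 12.
With 12 = 4·3 π electrons, Hückel's rule classifies the planar ring as antiaromatic.

Antiaromatic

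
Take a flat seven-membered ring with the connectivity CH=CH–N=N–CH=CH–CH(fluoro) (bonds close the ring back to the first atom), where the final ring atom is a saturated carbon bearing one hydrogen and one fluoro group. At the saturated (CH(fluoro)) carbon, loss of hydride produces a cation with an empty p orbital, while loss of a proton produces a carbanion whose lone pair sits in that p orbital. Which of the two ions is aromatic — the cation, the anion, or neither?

In either ion the ring is fully conjugated: every atom, including the new sp² carbon, supplies a p orbital.
Cation: 3 × 2 + 0 = 6 π electrons → 4(1)+2, aromatic.
Anion: 3 × 2 + 2 = 8 π electrons → 4(2), antiaromatic.

The cation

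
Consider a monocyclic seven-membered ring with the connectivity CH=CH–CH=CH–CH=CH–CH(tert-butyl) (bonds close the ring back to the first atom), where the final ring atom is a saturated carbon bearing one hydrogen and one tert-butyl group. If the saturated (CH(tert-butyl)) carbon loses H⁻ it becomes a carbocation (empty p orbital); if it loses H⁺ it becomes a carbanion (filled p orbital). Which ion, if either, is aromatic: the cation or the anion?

Once that carbon is sp², every ring atom has a p orbital and both ions are fully conjugated.
Cation: 3 × 2 + 0 = 6 π electrons → 4(1)+2, aromatic.
Anion: 3 × 2 + 2 = 8 π electrons → 4(2), antiaromatic.

The cation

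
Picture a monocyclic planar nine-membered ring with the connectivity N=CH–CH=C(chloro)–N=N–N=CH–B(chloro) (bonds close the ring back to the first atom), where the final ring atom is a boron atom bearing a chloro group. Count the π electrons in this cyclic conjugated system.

All ring atoms are sp² and supply a p orbital to the ring (every atom in a ring double bond is sp² and brings one electron to the p orbital; each =N– nitrogen is pyridine-type (lone pair in the sp² plane, one electron in the p orbital); the boron has an empty p orbital); the conjugation is uninterrupted.
Tallying contributions gives 4 × 2 = 8 from the double-bond units + 0 from the B(chloro) atom = 8.

8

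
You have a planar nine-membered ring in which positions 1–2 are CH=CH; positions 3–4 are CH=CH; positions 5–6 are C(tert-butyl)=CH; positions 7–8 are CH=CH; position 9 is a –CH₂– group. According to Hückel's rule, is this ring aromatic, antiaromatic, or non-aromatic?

Because the tetrahedral CH₂ carbon is sp³ and has no p orbital in the ring π system at the CH2 position, the π system cannot extend all the way around the ring.
A ring that is not fully conjugated cannot be aromatic or antiaromatic regardless of its π-electron count.

Non-aromatic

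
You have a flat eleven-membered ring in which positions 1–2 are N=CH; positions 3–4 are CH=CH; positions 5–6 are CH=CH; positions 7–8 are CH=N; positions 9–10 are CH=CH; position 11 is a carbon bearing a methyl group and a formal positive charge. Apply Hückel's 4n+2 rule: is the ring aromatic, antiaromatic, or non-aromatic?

All ring atoms are sp² and supply a p orbital to the ring (the double-bond atoms are sp², each contributing one p electron; each =N– nitrogen is pyridine-type (lone pair in the sp² plane, one electron in the p orbital); the carbocation has an empty p orbital); the conjugation is uninterrupted.
Tallying contributions gives 5 × 2 = 10 from the double-bond units + 0 from the C(methyl)(+) atom = 10.
Since 10 = 4·2 + 2, the ring meets the 4n+2 criterion.

Aromatic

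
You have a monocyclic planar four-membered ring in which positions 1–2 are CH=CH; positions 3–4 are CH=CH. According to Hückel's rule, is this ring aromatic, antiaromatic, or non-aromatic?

The p orbitals form a continuous loop: every atom in a ring double bond is sp² and brings one electron to the p orbital. The ring is fully conjugated.
Counting π electrons: 2 × 2 = 4 from the 2 double-bond units.
4 is a 4n count (n = 1), so the planar conjugated ring is antiaromatic.
This is cyclobutadiene.

Antiaromatic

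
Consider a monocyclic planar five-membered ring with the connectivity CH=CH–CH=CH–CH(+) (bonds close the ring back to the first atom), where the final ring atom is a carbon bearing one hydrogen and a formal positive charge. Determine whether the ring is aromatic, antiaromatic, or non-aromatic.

Every ring atom contributes a p orbital perpendicular to the ring (every atom in a ring double bond is sp² and brings one electron to the p orbital; the carbocation has an empty p orbital), so the π system is cyclic and fully conjugated.
Adding the contributions, 2 × 2 = 4 from the double-bond units + 0 from the CH(+) atom = 4.
With 4 = 4·1 π electrons, Hückel's rule classifies the planar ring as antiaromatic.
(The species described is the cyclopentadienyl cation.)

Antiaromatic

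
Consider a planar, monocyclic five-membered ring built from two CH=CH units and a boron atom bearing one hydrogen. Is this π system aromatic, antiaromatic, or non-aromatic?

Every ring atom contributes a p orbital perpendicular to the ring (each doubly-bonded ring atom is sp² with one p-orbital electron; the boron has an empty p orbital), so the π system is cyclic and fully conjugated.
Tallying contributions gives 2 × 2 = 4 from the double-bond units + 0 from the BH atom = 4.
A 4n π count (4, n = 1) in a planar conjugated ring means antiaromatic.
This is borole.

Antiaromatic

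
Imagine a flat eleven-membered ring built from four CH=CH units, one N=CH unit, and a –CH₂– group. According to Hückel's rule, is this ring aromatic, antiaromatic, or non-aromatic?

Non-aromatic

The CH2 carbon is saturated: the tetrahedral CH₂ carbon is sp³ and has no p orbital in the ring π system. Conjugation is not continuous around the ring.
A ring that is not fully conjugated cannot be aromatic or antiaromatic regardless of its π-electron count.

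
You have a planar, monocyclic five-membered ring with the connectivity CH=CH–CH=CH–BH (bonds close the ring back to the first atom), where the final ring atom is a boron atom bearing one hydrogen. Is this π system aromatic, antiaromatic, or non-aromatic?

Antiaromatic

All ring atoms are sp² and supply a p orbital to the ring (each doubly-bonded ring atom is sp² with one p-orbital electron; the boron has an empty p orbital); the conjugation is uninterrupted.
Adding the contributions, 2 × 2 = 4 from the double-bond units + 0 from the BH atom = 4.
A 4n π count (4, n = 1) in a planar conjugated ring means antiaromatic.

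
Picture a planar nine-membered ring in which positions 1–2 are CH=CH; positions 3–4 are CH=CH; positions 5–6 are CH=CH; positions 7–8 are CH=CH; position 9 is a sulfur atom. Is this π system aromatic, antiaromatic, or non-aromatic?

Aromatic

The p orbitals form a continuous loop: each doubly-bonded ring atom is sp² with one p-orbital electron; the sulfur donates one lone pair from its p orbital. The ring is fully conjugated.
Counting π electrons: 4 × 2 = 8 from the double-bond units + 2 from the S atom = 10.
With 10 π electrons (n = 2), the Hückel 4n+2 condition holds.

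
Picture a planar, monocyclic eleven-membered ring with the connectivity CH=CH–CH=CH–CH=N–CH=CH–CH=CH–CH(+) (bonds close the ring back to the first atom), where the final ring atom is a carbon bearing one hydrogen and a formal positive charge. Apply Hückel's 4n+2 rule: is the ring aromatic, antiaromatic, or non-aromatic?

Aromatic

The p orbitals form a continuous loop: each doubly-bonded ring atom is sp² with one p-orbital electron; each sp² =N– keeps its lone pair in-plane and puts one electron into the π system; the carbocation has an empty p orbital. The ring is fully conjugated.
Counting π electrons: 5 × 2 = 10 from the double-bond units + 0 from the CH(+) atom = 10.
10 = 4(2) + 2, which satisfies Hückel's 4n+2 rule.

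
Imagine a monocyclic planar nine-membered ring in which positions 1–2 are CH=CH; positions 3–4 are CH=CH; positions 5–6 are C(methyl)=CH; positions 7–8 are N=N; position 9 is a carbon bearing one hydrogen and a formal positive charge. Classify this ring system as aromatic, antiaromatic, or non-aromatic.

The p orbitals form a continuous loop: each doubly-bonded ring atom is sp² with one p-orbital electron; each =N– nitrogen is pyridine-type (lone pair in the sp² plane, one electron in the p orbital); the carbocation has an empty p orbital. The ring is fully conjugated.
π-electron count: 4 × 2 = 8 from the double-bond units + 0 from the CH(+) atom = 8.
With 8 = 4·2 π electrons, Hückel's rule classifies the planar ring as antiaromatic.

Antiaromatic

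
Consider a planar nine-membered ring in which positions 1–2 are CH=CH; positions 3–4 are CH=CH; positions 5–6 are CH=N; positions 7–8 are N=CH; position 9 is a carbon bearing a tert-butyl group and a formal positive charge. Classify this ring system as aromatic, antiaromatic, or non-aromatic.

All ring atoms are sp² and supply a p orbital to the ring (each doubly-bonded ring atom is sp² with one p-orbital electron; each =N– nitrogen is pyridine-type (lone pair in the sp² plane, one electron in the p orbital); the carbocation has an empty p orbital); the conjugation is uninterrupted.
Counting π electrons: 4 × 2 = 8 from the double-bond units + 0 from the C(tert-butyl)(+) atom = 8.
8 is a 4n count (n = 2), so the planar conjugated ring is antiaromatic.

Antiaromatic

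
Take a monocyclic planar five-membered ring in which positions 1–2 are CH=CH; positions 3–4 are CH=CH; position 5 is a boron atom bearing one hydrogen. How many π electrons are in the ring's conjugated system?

4

The p orbitals form a continuous loop: every atom in a ring double bond is sp² and brings one electron to the p orbital; the boron has an empty p orbital. The ring is fully conjugated.
Tallying contributions gives 2 × 2 = 4 from the double-bond units + 0 from the BH atom = 4.
(The species described is borole.)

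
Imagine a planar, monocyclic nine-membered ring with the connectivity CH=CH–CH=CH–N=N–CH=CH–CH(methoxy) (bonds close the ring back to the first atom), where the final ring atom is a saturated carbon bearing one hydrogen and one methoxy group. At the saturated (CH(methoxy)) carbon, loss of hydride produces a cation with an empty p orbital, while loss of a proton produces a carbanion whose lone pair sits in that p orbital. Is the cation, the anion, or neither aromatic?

In both ions every ring atom is sp² and contributes a p orbital, so both rings are fully conjugated.
Cation: 4 × 2 + 0 = 8 π electrons → 4(2), antiaromatic.
Anion: 4 × 2 + 2 = 10 π electrons → 4(2)+2, aromatic.

The anion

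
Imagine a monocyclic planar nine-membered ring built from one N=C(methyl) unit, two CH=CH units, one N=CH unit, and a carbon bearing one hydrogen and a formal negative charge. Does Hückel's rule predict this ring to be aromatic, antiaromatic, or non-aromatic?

Aromatic

The p orbitals form a continuous loop: every atom in a ring double bond is sp² and brings one electron to the p orbital; each =N– nitrogen is pyridine-type (lone pair in the sp² plane, one electron in the p orbital); the carbanion's lone pair occupies the p orbital. The ring is fully conjugated.
Adding the contributions, 4 × 2 = 8 from the double-bond units + 2 from the CH(-) atom = 10.
Since 10 = 4·2 + 2, the ring meets the 4n+2 criterion.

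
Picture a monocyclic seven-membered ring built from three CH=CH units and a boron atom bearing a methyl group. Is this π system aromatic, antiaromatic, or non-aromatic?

Aromatic

Every ring atom contributes a p orbital perpendicular to the ring (the double-bond atoms are sp², each contributing one p electron; the boron has an empty p orbital), so the π system is cyclic and fully conjugated.
Counting π electrons: 3 × 2 = 6 from the double-bond units + 0 from the B(methyl) atom = 6.
Since 6 = 4·1 + 2, the ring meets the 4n+2 criterion.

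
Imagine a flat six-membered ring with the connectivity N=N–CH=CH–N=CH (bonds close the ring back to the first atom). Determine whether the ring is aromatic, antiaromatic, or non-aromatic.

Every ring atom contributes a p orbital perpendicular to the ring (every atom in a ring double bond is sp² and brings one electron to the p orbital; each sp² =N– keeps its lone pair in-plane and puts one electron into the π system), so the π system is cyclic and fully conjugated.
π-electron count: 3 × 2 = 6 from the 3 double-bond units.
6 = 4(1) + 2, which satisfies Hückel's 4n+2 rule.

Aromatic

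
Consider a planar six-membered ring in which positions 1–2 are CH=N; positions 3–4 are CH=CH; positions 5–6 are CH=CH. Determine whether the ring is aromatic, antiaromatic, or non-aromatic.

Aromatic

All ring atoms are sp² and supply a p orbital to the ring (the double-bond atoms are sp², each contributing one p electron; the doubly-bonded nitrogens are pyridine-type — their lone pairs lie in the ring plane, leaving one electron in the p orbital); the conjugation is uninterrupted.
Counting π electrons: 3 × 2 = 6 from the 3 double-bond units.
That gives a 4n+2 count (6, n = 1).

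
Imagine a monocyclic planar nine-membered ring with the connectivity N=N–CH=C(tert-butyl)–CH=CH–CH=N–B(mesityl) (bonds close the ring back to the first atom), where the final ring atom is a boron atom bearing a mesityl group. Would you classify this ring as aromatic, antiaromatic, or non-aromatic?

Antiaromatic

The p orbitals form a continuous loop: the double-bond atoms are sp², each contributing one p electron; each =N– nitrogen is pyridine-type (lone pair in the sp² plane, one electron in the p orbital); the boron has an empty p orbital. The ring is fully conjugated.
Adding the contributions, 4 × 2 = 8 from the double-bond units + 0 from the B(mesityl) atom = 8.
A 4n π count (8, n = 2) in a planar conjugated ring means antiaromatic.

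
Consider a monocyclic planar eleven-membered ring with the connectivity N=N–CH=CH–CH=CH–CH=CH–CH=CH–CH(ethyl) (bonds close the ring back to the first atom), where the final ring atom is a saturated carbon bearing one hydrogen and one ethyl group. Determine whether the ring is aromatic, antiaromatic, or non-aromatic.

The CH(ethyl) carbon is saturated: that saturated carbon is sp³ and has no p orbital in the ring π system. Conjugation is not continuous around the ring.
Hückel's rule only applies to fully conjugated rings, so this one is simply non-aromatic.

Non-aromatic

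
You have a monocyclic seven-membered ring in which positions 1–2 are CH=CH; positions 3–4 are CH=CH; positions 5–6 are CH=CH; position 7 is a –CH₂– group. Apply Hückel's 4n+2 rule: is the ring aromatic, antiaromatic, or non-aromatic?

Non-aromatic

The CH2 position has four σ bonds — the tetrahedral CH₂ carbon is sp³ and has no p orbital in the ring π system — so the cyclic conjugation is interrupted.
Hückel's rule only applies to fully conjugated rings, so this one is simply non-aromatic.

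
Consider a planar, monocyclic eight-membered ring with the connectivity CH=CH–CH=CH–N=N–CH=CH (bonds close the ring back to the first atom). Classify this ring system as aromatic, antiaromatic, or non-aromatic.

Antiaromatic

Every ring atom contributes a p orbital perpendicular to the ring (every atom in a ring double bond is sp² and brings one electron to the p orbital; the doubly-bonded nitrogens are pyridine-type — their lone pairs lie in the ring plane, leaving one electron in the p orbital), so the π system is cyclic and fully conjugated.
Counting π electrons: 4 × 2 = 8 from the 4 double-bond units.
8 is a 4n count (n = 2), so the planar conjugated ring is antiaromatic.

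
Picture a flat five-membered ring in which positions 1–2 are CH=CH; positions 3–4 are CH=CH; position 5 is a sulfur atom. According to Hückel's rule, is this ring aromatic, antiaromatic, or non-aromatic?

Aromatic

Every ring atom contributes a p orbital perpendicular to the ring (the double-bond atoms are sp², each contributing one p electron; the sulfur donates one lone pair from its p orbital), so the π system is cyclic and fully conjugated.
Adding the contributions, 2 × 2 = 4 from the double-bond units + 2 from the S atom = 6.
That gives a 4n+2 count (6, n = 1).
(The species described is thiophene.)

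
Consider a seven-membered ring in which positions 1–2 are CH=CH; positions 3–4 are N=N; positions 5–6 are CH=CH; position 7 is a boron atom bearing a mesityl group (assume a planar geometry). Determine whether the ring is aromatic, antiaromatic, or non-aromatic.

The p orbitals form a continuous loop: every atom in a ring double bond is sp² and brings one electron to the p orbital; each sp² =N– keeps its lone pair in-plane and puts one electron into the π system; the boron has an empty p orbital. The ring is fully conjugated.
Adding the contributions, 3 × 2 = 6 from the double-bond units + 0 from the B(mesityl) atom = 6.
With 6 π electrons (n = 1), the Hückel 4n+2 condition holds.

Aromatic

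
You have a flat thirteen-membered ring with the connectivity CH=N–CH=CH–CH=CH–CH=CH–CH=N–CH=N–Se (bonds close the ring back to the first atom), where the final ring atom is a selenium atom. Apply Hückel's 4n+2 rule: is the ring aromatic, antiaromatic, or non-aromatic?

Aromatic

All ring atoms are sp² and supply a p orbital to the ring (each doubly-bonded ring atom is sp² with one p-orbital electron; each =N– nitrogen is pyridine-type (lone pair in the sp² plane, one electron in the p orbital); the selenium donates one lone pair from its p orbital); the conjugation is uninterrupted.
Counting π electrons: 6 × 2 = 12 from the double-bond units + 2 from the Se atom = 14.
14 = 4(3) + 2, which satisfies Hückel's 4n+2 rule.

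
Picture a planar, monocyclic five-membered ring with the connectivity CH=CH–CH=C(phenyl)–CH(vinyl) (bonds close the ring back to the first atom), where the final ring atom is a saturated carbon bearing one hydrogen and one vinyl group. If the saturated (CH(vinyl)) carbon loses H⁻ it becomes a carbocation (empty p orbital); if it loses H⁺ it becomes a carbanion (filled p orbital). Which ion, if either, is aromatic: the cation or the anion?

In either ion the ring is fully conjugated: every atom, including the new sp² carbon, supplies a p orbital.
Cation: 2 × 2 + 0 = 4 π electrons → 4(1), antiaromatic.
Anion: 2 × 2 + 2 = 6 π electrons → 4(1)+2, aromatic.

The anion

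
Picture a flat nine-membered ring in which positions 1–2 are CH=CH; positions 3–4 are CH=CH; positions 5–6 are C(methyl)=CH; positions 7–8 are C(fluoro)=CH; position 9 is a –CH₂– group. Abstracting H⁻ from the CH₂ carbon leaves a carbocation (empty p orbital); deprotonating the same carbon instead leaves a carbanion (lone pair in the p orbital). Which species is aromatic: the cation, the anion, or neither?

Once that carbon is sp², every ring atom has a p orbital and both ions are fully conjugated.
Cation: 4 × 2 + 0 = 8 π electrons → 4(2), antiaromatic.
Anion: 4 × 2 + 2 = 10 π electrons → 4(2)+2, aromatic.

The anion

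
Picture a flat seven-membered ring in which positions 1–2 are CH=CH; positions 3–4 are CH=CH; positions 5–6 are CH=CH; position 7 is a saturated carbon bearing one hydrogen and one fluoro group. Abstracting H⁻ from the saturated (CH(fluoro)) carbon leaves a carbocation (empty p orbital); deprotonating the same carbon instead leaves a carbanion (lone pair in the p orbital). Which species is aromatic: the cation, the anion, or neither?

The cation

Both ions have a continuous loop of p orbitals — each ring atom is sp².
Cation: 3 × 2 + 0 = 6 π electrons → 4(1)+2, aromatic.
Anion: 3 × 2 + 2 = 8 π electrons → 4(2), antiaromatic.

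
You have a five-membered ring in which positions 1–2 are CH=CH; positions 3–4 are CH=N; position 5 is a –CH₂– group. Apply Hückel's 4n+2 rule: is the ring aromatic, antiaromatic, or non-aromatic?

Non-aromatic

The CH2 position has four σ bonds — the tetrahedral CH₂ carbon is sp³ and has no p orbital in the ring π system — so the cyclic conjugation is interrupted.
Without a continuous loop of overlapping p orbitals the Hückel electron count never comes into play.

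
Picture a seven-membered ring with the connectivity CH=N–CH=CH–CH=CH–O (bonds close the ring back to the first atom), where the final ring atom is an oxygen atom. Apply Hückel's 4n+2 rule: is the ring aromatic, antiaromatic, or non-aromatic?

Every ring atom contributes a p orbital perpendicular to the ring (the double-bond atoms are sp², each contributing one p electron; each sp² =N– keeps its lone pair in-plane and puts one electron into the π system; the oxygen donates one lone pair from its p orbital), so the π system is cyclic and fully conjugated.
Counting π electrons: 3 × 2 = 6 from the double-bond units + 2 from the O atom = 8.
A 4n π count (8, n = 2) in a planar conjugated ring means antiaromatic.

Antiaromatic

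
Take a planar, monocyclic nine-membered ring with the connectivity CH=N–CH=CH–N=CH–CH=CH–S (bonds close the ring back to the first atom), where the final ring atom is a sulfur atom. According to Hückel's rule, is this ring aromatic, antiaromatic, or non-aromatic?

All ring atoms are sp² and supply a p orbital to the ring (each doubly-bonded ring atom is sp² with one p-orbital electron; each sp² =N– keeps its lone pair in-plane and puts one electron into the π system; the sulfur donates one lone pair from its p orbital); the conjugation is uninterrupted.
Counting π electrons: 4 × 2 = 8 from the double-bond units + 2 from the S atom = 10.
With 10 π electrons (n = 2), the Hückel 4n+2 condition holds.

Aromatic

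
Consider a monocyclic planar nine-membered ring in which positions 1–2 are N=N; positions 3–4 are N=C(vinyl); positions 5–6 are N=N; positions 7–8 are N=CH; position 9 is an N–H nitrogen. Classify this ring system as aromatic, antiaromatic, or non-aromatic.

Aromatic

Check conjugation: every atom in a ring double bond is sp² and brings one electron to the p orbital; each =N– nitrogen is pyridine-type (lone pair in the sp² plane, one electron in the p orbital); the pyrrole-type nitrogen donates its lone pair from the p orbital — every position has a p orbital, so the cyclic π system is continuous.
π-electron count: 4 × 2 = 8 from the double-bond units + 2 from the NH atom = 10.
Since 10 = 4·2 + 2, the ring meets the 4n+2 criterion.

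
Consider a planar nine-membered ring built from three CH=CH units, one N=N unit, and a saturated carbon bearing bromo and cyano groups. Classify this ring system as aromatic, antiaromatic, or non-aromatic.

Non-aromatic

At the C(bromo)(cyano) position, that saturated carbon is sp³ and has no p orbital in the ring π system; the ring's p-orbital overlap is broken there.
Hückel's rule only applies to fully conjugated rings, so this one is simply non-aromatic.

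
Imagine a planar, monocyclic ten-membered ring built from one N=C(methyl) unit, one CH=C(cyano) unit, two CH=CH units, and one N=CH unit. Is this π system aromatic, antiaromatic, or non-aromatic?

The p orbitals form a continuous loop: the double-bond atoms are sp², each contributing one p electron; the doubly-bonded nitrogens are pyridine-type — their lone pairs lie in the ring plane, leaving one electron in the p orbital. The ring is fully conjugated.
Adding the contributions, 5 × 2 = 10 from the 5 double-bond units.
That gives a 4n+2 count (10, n = 2).

Aromatic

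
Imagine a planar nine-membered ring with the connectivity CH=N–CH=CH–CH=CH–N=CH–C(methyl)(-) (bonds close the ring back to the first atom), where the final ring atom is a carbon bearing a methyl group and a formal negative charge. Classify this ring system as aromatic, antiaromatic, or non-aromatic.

Check conjugation: the double-bond atoms are sp², each contributing one p electron; each sp² =N– keeps its lone pair in-plane and puts one electron into the π system; the carbanion's lone pair occupies the p orbital — every position has a p orbital, so the cyclic π system is continuous.
Tallying contributions gives 4 × 2 = 8 from the double-bond units + 2 from the C(methyl)(-) atom = 10.
That gives a 4n+2 count (10, n = 2).

Aromatic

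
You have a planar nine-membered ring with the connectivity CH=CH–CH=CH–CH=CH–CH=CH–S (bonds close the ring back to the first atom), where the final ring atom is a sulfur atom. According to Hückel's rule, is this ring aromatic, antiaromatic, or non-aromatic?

Aromatic

The p orbitals form a continuous loop: the double-bond atoms are sp², each contributing one p electron; the sulfur donates one lone pair from its p orbital. The ring is fully conjugated.
Adding the contributions, 4 × 2 = 8 from the double-bond units + 2 from the S atom = 10.
That gives a 4n+2 count (10, n = 2).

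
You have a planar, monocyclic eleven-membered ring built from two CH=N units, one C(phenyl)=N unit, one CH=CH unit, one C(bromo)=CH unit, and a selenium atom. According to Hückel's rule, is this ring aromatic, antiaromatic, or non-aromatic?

Antiaromatic

All ring atoms are sp² and supply a p orbital to the ring (every atom in a ring double bond is sp² and brings one electron to the p orbital; the doubly-bonded nitrogens are pyridine-type — their lone pairs lie in the ring plane, leaving one electron in the p orbital; the selenium donates one lone pair from its p orbital); the conjugation is uninterrupted.
π-electron count: 5 × 2 = 10 from the double-bond units + 2 from the Se atom = 12.
12 is a 4n count (n = 3), so the planar conjugated ring is antiaromatic.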